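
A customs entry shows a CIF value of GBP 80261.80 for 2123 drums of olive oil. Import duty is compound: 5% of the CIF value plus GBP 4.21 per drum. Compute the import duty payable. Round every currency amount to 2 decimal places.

Ad valorem component: 80261.80 × 5% = 4013.09
Specific component: 2123 × 4.21 = 8937.83
Import duty = 4013.09 + 8937.83 = 12950.92

Import duty: GBP 12950.92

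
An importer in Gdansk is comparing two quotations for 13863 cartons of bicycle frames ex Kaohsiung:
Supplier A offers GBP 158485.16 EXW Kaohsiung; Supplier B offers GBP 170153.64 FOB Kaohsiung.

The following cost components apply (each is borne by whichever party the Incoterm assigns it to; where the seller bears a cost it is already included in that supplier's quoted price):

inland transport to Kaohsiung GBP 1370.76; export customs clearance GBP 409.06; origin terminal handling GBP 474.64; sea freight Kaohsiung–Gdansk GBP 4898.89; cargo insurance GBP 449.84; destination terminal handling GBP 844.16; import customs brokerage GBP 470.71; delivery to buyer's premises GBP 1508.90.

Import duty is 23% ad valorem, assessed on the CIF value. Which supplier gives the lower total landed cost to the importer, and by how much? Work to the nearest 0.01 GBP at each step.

Supplier A is cheaper by GBP 11579.25

Supplier A (EXW):
CIF value = EXW price + inland to port + export clearance + origin terminal + freight + insurance = 158485.16 + 1370.76 + 409.06 + 474.64 + 4898.89 + 449.84 = 166088.35
Import duty = 166088.35 × 23% = 38200.32
Buyer bears (A): 1370.76 + 409.06 + 474.64 + 4898.89 + 449.84 + 844.16 + 470.71 + 1508.90 = 10426.96
Landed cost (A) = invoice 158485.16 + 10426.96 + duty 38200.32 = 207112.44
Supplier B (FOB):
CIF value = FOB price + freight + insurance = 170153.64 + 4898.89 + 449.84 = 175502.37
Import duty = 175502.37 × 23% = 40365.55
Buyer bears (B): 4898.89 + 449.84 + 844.16 + 470.71 + 1508.90 = 8172.50
Landed cost (B) = invoice 170153.64 + 8172.50 + duty 40365.55 = 218691.69
Difference = |207112.44 − 218691.69| = 11579.25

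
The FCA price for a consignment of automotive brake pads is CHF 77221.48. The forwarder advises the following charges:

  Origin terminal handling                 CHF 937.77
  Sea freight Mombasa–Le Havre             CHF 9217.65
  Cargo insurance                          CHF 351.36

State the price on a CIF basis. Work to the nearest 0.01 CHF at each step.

CIF price: CHF 87728.26

From FCA to CIF, the seller additionally bears: origin terminal, freight, insurance.
CIF price = 77221.48 + 937.77 + 9217.65 + 351.36 = 87728.26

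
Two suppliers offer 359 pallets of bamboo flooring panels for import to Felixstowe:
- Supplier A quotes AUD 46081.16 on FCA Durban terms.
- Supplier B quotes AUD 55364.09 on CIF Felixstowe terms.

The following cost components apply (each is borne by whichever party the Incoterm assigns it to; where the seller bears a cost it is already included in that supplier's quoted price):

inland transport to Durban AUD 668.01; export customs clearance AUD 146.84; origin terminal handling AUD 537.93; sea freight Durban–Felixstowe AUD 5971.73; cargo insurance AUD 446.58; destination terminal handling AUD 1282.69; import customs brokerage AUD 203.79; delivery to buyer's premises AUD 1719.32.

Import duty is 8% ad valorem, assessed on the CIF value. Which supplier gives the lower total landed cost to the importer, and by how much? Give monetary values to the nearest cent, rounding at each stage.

Supplier A is cheaper by AUD 2512.83

Supplier A (FCA):
CIF value = FCA price + origin terminal + freight + insurance = 46081.16 + 537.93 + 5971.73 + 446.58 = 53037.40
Import duty = 53037.40 × 8% = 4242.99
Buyer bears (A): 537.93 + 5971.73 + 446.58 + 1282.69 + 203.79 + 1719.32 = 10162.04
Landed cost (A) = invoice 46081.16 + 10162.04 + duty 4242.99 = 60486.19
Supplier B (CIF):
The CIF price already equals the CIF value: 55364.09
Import duty = 55364.09 × 8% = 4429.13
Buyer bears (B): 1282.69 + 203.79 + 1719.32 = 3205.80
Landed cost (B) = invoice 55364.09 + 3205.80 + duty 4429.13 = 62999.02
Difference = |60486.19 − 62999.02| = 2512.83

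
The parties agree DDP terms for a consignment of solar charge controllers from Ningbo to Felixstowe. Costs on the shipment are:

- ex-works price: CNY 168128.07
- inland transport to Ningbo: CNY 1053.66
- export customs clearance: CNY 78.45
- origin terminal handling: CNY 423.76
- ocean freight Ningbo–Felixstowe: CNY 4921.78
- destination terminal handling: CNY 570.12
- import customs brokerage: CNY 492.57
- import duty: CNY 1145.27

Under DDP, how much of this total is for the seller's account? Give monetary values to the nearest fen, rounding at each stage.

DDP: the seller bears all costs including import duty.
Seller's account: goods 168128.07 + inland to port 1053.66 + export clearance 78.45 + origin terminal 423.76 + freight 4921.78 + destination terminal 570.12 + brokerage 492.57 + duty 1145.27 = 176813.68
Buyer's account: 0.00

Seller's account: CNY 176813.68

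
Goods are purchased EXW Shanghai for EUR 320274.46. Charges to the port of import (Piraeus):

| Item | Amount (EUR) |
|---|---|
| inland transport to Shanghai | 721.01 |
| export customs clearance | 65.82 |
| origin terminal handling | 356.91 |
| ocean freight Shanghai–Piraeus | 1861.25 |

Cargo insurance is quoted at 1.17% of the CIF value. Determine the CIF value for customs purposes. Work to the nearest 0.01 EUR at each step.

Let C be the CIF value. C = EXW price + pre-shipment costs + freight + 1.17% × C
C − 1.17% × C = 320274.46 + 721.01 + 65.82 + 356.91 + 1861.25
0.9883 × C = 323279.45
C = 323279.45 / 0.9883 = 327106.60
Insurance premium = 1.17% × 327106.60 = 3827.15

CIF value: EUR 327106.60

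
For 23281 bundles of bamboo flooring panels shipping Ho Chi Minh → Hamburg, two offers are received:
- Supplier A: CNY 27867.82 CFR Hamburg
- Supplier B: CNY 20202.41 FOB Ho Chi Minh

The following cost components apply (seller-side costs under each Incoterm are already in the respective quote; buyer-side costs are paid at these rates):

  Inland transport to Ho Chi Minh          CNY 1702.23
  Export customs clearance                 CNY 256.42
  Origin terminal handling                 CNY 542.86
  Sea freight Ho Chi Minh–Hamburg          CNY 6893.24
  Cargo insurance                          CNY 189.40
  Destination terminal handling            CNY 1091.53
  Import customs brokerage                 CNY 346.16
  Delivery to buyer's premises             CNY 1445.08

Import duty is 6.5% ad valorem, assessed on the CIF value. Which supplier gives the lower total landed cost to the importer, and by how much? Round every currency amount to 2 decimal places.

Supplier B is cheaper by CNY 822.36

Supplier A (CFR):
CIF value = CFR price + insurance = 27867.82 + 189.40 = 28057.22
Import duty = 28057.22 × 6.5% = 1823.72
Buyer bears (A): 189.40 + 1091.53 + 346.16 + 1445.08 = 3072.17
Landed cost (A) = invoice 27867.82 + 3072.17 + duty 1823.72 = 32763.71
Supplier B (FOB):
CIF value = FOB price + freight + insurance = 20202.41 + 6893.24 + 189.40 = 27285.05
Import duty = 27285.05 × 6.5% = 1773.53
Buyer bears (B): 6893.24 + 189.40 + 1091.53 + 346.16 + 1445.08 = 9965.41
Landed cost (B) = invoice 20202.41 + 9965.41 + duty 1773.53 = 31941.35
Difference = |32763.71 − 31941.35| = 822.36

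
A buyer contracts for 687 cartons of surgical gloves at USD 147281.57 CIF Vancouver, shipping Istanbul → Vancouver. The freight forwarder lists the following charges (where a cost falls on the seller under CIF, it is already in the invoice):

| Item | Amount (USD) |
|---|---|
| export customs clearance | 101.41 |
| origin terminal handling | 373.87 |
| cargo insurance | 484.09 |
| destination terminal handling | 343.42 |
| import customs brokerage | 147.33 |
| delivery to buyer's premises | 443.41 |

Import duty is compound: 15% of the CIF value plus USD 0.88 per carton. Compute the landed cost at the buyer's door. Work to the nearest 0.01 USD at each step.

Total landed cost: USD 170912.53

CIF: the seller pays costs through ocean freight and marine insurance to the destination port.
Already in the invoice (seller's account under CIF): export clearance, origin terminal, insurance — exclude.
The CIF price already equals the CIF value: 147281.57
Ad valorem component: 147281.57 × 15% = 22092.24
Specific component: 687 × 0.88 = 604.56
Import duty = 22092.24 + 604.56 = 22696.80
Buyer bears: destination terminal 343.42 + brokerage 147.33 + delivery 443.41 + duty 22696.80 = 23630.96
Landed cost = invoice 147281.57 + 23630.96 = 170912.53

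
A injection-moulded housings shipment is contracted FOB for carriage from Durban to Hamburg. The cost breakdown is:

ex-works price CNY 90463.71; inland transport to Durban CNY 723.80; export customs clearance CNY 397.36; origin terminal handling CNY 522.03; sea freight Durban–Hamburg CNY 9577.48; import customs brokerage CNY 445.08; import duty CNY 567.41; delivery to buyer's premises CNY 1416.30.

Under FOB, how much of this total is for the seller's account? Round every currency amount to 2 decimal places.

Seller's account: CNY 92106.90

FOB: the seller bears costs until goods are on board at the origin port; the buyer bears freight, insurance and all costs thereafter.
Seller's account: goods 90463.71 + inland to port 723.80 + export clearance 397.36 + origin terminal 522.03 = 92106.90
Buyer's account: freight 9577.48 + brokerage 445.08 + duty 567.41 + delivery 1416.30 = 12006.27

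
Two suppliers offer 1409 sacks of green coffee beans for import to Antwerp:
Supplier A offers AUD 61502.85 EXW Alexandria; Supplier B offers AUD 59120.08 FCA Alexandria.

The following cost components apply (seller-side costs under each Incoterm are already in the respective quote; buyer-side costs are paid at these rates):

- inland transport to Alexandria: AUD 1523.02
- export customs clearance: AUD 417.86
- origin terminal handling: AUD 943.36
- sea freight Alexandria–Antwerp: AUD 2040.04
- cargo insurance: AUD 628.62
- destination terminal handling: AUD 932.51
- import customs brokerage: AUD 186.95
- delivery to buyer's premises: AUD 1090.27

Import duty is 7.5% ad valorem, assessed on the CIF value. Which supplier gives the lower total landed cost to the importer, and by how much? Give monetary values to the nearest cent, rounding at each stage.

Supplier A (EXW):
CIF value = EXW price + inland to port + export clearance + origin terminal + freight + insurance = 61502.85 + 1523.02 + 417.86 + 943.36 + 2040.04 + 628.62 = 67055.75
Import duty = 67055.75 × 7.5% = 5029.18
Buyer bears (A): 1523.02 + 417.86 + 943.36 + 2040.04 + 628.62 + 932.51 + 186.95 + 1090.27 = 7762.63
Landed cost (A) = invoice 61502.85 + 7762.63 + duty 5029.18 = 74294.66
Supplier B (FCA):
CIF value = FCA price + origin terminal + freight + insurance = 59120.08 + 943.36 + 2040.04 + 628.62 = 62732.10
Import duty = 62732.10 × 7.5% = 4704.91
Buyer bears (B): 943.36 + 2040.04 + 628.62 + 932.51 + 186.95 + 1090.27 = 5821.75
Landed cost (B) = invoice 59120.08 + 5821.75 + duty 4704.91 = 69646.74
Difference = |74294.66 − 69646.74| = 4647.92

Supplier B is cheaper by AUD 4647.92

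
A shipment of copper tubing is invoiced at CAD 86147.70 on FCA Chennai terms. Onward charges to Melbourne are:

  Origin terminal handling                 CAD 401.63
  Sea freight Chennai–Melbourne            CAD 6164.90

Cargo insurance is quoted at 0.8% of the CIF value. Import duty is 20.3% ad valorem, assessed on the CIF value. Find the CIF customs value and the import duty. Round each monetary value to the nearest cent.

Let C be the CIF value. C = FCA price + pre-shipment costs + freight + 0.8% × C
C − 0.8% × C = 86147.70 + 401.63 + 6164.90
0.992 × C = 92714.23
C = 92714.23 / 0.992 = 93461.93
Insurance premium = 0.8% × 93461.93 = 747.70
Import duty = 93461.93 × 20.3% = 18972.77

CIF value: CAD 93461.93; import duty: CAD 18972.77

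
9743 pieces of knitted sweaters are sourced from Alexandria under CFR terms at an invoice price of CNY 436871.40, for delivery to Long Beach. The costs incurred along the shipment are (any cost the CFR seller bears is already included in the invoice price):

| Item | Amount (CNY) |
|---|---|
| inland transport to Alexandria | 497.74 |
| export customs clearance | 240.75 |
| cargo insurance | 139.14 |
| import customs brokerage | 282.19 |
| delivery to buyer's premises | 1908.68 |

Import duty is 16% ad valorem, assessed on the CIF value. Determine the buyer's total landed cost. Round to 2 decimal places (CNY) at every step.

CFR: the seller pays costs through ocean freight to the destination port, but not insurance.
Already in the invoice (seller's account under CFR): inland to port, export clearance — exclude.
CIF value = CFR price + insurance = 436871.40 + 139.14 = 437010.54
Import duty = 437010.54 × 16% = 69921.69
Buyer bears: insurance 139.14 + brokerage 282.19 + delivery 1908.68 + duty 69921.69 = 72251.70
Landed cost = invoice 436871.40 + 72251.70 = 509123.10

Total landed cost: CNY 509123.10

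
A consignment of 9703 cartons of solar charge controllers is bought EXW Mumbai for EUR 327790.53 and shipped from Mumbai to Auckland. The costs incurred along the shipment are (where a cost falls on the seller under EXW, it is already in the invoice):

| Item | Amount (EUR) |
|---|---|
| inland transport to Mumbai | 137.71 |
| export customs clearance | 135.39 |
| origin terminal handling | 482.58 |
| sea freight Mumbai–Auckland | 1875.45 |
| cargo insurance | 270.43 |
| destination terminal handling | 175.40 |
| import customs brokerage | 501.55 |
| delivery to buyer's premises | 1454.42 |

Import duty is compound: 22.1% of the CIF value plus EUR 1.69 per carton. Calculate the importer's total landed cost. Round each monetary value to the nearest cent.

Total landed cost: EUR 422304.48

EXW: the seller makes goods available at their premises; the buyer bears all onward costs.
CIF value = EXW price + inland to port + export clearance + origin terminal + freight + insurance = 327790.53 + 137.71 + 135.39 + 482.58 + 1875.45 + 270.43 = 330692.09
Ad valorem component: 330692.09 × 22.1% = 73082.95
Specific component: 9703 × 1.69 = 16398.07
Import duty = 73082.95 + 16398.07 = 89481.02
Buyer bears: inland to port 137.71 + export clearance 135.39 + origin terminal 482.58 + freight 1875.45 + insurance 270.43 + destination terminal 175.40 + brokerage 501.55 + delivery 1454.42 + duty 89481.02 = 94513.95
Landed cost = invoice 327790.53 + 94513.95 = 422304.48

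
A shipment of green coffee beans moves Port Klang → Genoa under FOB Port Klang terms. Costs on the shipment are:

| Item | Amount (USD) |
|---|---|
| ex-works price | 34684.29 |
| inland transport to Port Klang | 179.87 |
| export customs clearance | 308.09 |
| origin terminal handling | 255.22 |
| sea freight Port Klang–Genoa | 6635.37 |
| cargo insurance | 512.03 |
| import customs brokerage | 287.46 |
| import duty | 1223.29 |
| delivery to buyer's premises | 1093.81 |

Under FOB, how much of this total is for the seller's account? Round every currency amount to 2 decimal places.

Seller's account: USD 35427.47

FOB: the seller bears costs until goods are on board at the origin port; the buyer bears freight, insurance and all costs thereafter.
Seller's account: goods 34684.29 + inland to port 179.87 + export clearance 308.09 + origin terminal 255.22 = 35427.47
Buyer's account: freight 6635.37 + insurance 512.03 + brokerage 287.46 + duty 1223.29 + delivery 1093.81 = 9751.96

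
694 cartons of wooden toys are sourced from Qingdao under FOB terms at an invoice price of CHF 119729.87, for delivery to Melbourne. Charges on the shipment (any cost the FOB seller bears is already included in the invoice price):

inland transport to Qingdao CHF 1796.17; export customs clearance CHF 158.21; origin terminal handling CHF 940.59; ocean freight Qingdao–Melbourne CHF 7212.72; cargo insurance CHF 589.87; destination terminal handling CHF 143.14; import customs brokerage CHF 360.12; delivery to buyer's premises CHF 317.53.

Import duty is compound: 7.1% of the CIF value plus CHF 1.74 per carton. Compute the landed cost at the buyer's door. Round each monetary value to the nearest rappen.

FOB: the seller bears costs until goods are on board at the origin port; the buyer bears freight, insurance and all costs thereafter.
Already in the invoice (seller's account under FOB): inland to port, export clearance, origin terminal — exclude.
CIF value = FOB price + freight + insurance = 119729.87 + 7212.72 + 589.87 = 127532.46
Ad valorem component: 127532.46 × 7.1% = 9054.80
Specific component: 694 × 1.74 = 1207.56
Import duty = 9054.80 + 1207.56 = 10262.36
Buyer bears: freight 7212.72 + insurance 589.87 + destination terminal 143.14 + brokerage 360.12 + delivery 317.53 + duty 10262.36 = 18885.74
Landed cost = invoice 119729.87 + 18885.74 = 138615.61

Total landed cost: CHF 138615.61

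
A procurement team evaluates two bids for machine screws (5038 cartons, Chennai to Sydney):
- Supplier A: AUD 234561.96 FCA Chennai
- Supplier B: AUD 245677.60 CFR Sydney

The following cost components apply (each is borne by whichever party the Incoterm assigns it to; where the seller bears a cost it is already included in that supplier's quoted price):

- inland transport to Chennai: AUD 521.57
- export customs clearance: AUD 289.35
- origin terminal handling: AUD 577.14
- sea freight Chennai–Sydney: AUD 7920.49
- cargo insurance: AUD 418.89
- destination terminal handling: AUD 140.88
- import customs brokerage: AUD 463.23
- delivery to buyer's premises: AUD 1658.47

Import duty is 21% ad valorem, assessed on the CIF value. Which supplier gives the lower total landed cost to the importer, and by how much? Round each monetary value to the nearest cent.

Supplier A (FCA):
CIF value = FCA price + origin terminal + freight + insurance = 234561.96 + 577.14 + 7920.49 + 418.89 = 243478.48
Import duty = 243478.48 × 21% = 51130.48
Buyer bears (A): 577.14 + 7920.49 + 418.89 + 140.88 + 463.23 + 1658.47 = 11179.10
Landed cost (A) = invoice 234561.96 + 11179.10 + duty 51130.48 = 296871.54
Supplier B (CFR):
CIF value = CFR price + insurance = 245677.60 + 418.89 = 246096.49
Import duty = 246096.49 × 21% = 51680.26
Buyer bears (B): 418.89 + 140.88 + 463.23 + 1658.47 = 2681.47
Landed cost (B) = invoice 245677.60 + 2681.47 + duty 51680.26 = 300039.33
Difference = |296871.54 − 300039.33| = 3167.79

Supplier A is cheaper by AUD 3167.79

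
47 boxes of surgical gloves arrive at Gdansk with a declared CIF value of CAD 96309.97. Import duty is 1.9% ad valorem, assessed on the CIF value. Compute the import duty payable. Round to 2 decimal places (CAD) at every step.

Import duty = 96309.97 × 1.9% = 1829.89

Import duty: CAD 1829.89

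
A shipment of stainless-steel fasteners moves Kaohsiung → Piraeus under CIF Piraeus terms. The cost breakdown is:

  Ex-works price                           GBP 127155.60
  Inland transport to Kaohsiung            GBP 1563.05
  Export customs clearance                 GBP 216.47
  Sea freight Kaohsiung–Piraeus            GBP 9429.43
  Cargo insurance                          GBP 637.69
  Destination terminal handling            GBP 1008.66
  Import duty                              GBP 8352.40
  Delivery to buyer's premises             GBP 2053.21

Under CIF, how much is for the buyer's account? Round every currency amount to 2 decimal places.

CIF: the seller pays costs through ocean freight and marine insurance to the destination port.
Seller's account: goods 127155.60 + inland to port 1563.05 + export clearance 216.47 + freight 9429.43 + insurance 637.69 = 139002.24
Buyer's account: destination terminal 1008.66 + duty 8352.40 + delivery 2053.21 = 11414.27

Buyer's account: GBP 11414.27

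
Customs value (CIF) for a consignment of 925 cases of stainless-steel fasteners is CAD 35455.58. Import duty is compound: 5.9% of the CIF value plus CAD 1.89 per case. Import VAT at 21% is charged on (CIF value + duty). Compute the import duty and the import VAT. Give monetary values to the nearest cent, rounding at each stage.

Import duty: CAD 3840.13; import VAT: CAD 8252.10

Ad valorem component: 35455.58 × 5.9% = 2091.88
Specific component: 925 × 1.89 = 1748.25
Import duty = 2091.88 + 1748.25 = 3840.13
VAT base = CIF + duty = 35455.58 + 3840.13 = 39295.71
Import VAT = 39295.71 × 21% = 8252.10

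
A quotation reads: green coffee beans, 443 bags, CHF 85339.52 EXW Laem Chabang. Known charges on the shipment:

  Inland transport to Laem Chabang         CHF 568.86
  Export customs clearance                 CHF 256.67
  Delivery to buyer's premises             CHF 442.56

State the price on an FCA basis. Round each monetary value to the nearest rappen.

Not relevant to the conversion: delivery — on the buyer under both terms; not part of either seller's price.
From EXW to FCA, the seller additionally bears: inland to port, export clearance.
FCA price = 85339.52 + 568.86 + 256.67 = 86165.05

FCA price: CHF 86165.05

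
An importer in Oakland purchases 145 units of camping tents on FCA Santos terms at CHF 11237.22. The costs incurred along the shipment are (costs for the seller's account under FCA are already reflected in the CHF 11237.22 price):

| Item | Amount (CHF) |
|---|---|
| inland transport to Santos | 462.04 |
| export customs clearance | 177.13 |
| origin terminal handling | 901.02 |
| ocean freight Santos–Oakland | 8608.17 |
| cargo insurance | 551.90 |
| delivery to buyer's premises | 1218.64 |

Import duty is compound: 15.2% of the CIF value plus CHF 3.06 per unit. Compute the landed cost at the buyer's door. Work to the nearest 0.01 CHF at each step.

Total landed cost: CHF 26197.99

FCA: the seller delivers export-cleared goods to the carrier; the buyer bears costs from that point.
Already in the invoice (seller's account under FCA): inland to port, export clearance — exclude.
CIF value = FCA price + origin terminal + freight + insurance = 11237.22 + 901.02 + 8608.17 + 551.90 = 21298.31
Ad valorem component: 21298.31 × 15.2% = 3237.34
Specific component: 145 × 3.06 = 443.70
Import duty = 3237.34 + 443.70 = 3681.04
Buyer bears: origin terminal 901.02 + freight 8608.17 + insurance 551.90 + delivery 1218.64 + duty 3681.04 = 14960.77
Landed cost = invoice 11237.22 + 14960.77 = 26197.99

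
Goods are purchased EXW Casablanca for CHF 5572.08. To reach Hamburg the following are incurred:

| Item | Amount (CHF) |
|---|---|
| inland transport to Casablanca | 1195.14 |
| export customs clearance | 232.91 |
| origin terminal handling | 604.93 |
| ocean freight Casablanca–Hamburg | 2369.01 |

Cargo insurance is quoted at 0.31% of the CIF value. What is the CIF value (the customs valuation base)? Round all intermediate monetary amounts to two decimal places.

CIF value: CHF 10005.09

Let C be the CIF value. C = EXW price + pre-shipment costs + freight + 0.31% × C
C − 0.31% × C = 5572.08 + 1195.14 + 232.91 + 604.93 + 2369.01
0.9969 × C = 9974.07
C = 9974.07 / 0.9969 = 10005.09
Insurance premium = 0.31% × 10005.09 = 31.02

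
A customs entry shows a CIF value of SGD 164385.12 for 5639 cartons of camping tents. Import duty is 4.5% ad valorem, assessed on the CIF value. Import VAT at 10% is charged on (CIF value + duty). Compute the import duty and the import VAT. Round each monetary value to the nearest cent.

Import duty: SGD 7397.33; import VAT: SGD 17178.25

Import duty = 164385.12 × 4.5% = 7397.33
VAT base = CIF + duty = 164385.12 + 7397.33 = 171782.45
Import VAT = 171782.45 × 10% = 17178.25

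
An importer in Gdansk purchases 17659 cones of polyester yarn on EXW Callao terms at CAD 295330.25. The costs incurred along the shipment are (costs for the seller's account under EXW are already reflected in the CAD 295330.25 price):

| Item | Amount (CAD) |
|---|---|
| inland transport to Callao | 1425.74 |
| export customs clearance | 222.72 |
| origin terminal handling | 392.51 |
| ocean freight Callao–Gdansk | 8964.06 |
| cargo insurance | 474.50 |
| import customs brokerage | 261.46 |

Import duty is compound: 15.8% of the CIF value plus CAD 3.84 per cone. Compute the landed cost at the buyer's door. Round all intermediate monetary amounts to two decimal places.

EXW: the seller makes goods available at their premises; the buyer bears all onward costs.
CIF value = EXW price + inland to port + export clearance + origin terminal + freight + insurance = 295330.25 + 1425.74 + 222.72 + 392.51 + 8964.06 + 474.50 = 306809.78
Ad valorem component: 306809.78 × 15.8% = 48475.95
Specific component: 17659 × 3.84 = 67810.56
Import duty = 48475.95 + 67810.56 = 116286.51
Buyer bears: inland to port 1425.74 + export clearance 222.72 + origin terminal 392.51 + freight 8964.06 + insurance 474.50 + brokerage 261.46 + duty 116286.51 = 128027.50
Landed cost = invoice 295330.25 + 128027.50 = 423357.75

Total landed cost: CAD 423357.75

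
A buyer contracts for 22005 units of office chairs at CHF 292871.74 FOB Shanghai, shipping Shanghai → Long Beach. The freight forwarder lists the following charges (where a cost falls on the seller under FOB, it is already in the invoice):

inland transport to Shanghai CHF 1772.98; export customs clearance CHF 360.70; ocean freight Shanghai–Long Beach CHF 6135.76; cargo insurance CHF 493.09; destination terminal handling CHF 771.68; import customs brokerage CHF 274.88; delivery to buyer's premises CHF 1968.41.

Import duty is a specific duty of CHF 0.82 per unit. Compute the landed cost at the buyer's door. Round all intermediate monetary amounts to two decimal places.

Total landed cost: CHF 320559.66

FOB: the seller bears costs until goods are on board at the origin port; the buyer bears freight, insurance and all costs thereafter.
Already in the invoice (seller's account under FOB): inland to port, export clearance — exclude.
CIF value = FOB price + freight + insurance = 292871.74 + 6135.76 + 493.09 = 299500.59
Import duty = 22005 × 0.82 = 18044.10
Buyer bears: freight 6135.76 + insurance 493.09 + destination terminal 771.68 + brokerage 274.88 + delivery 1968.41 + duty 18044.10 = 27687.92
Landed cost = invoice 292871.74 + 27687.92 = 320559.66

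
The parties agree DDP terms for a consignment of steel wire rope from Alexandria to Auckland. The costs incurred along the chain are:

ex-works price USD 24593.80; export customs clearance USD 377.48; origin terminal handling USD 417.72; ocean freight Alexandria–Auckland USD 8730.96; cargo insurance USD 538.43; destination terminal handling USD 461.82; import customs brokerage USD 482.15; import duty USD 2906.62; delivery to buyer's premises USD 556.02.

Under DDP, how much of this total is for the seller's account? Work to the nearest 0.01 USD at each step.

Seller's account: USD 39065.00

DDP: the seller bears all costs including import duty.
Seller's account: goods 24593.80 + export clearance 377.48 + origin terminal 417.72 + freight 8730.96 + insurance 538.43 + destination terminal 461.82 + brokerage 482.15 + duty 2906.62 + delivery 556.02 = 39065.00
Buyer's account: 0.00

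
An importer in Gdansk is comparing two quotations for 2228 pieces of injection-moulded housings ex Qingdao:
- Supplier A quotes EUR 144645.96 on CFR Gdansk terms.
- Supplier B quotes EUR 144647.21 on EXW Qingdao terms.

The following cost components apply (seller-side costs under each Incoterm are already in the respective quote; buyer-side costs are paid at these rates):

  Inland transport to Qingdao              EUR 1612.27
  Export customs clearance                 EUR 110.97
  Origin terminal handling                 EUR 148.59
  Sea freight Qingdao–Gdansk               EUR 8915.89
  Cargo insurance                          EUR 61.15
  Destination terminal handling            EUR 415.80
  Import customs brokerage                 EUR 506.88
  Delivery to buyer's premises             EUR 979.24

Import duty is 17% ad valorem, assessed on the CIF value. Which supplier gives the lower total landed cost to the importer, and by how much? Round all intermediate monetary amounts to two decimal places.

Supplier A is cheaper by EUR 12623.09

Supplier A (CFR):
CIF value = CFR price + insurance = 144645.96 + 61.15 = 144707.11
Import duty = 144707.11 × 17% = 24600.21
Buyer bears (A): 61.15 + 415.80 + 506.88 + 979.24 = 1963.07
Landed cost (A) = invoice 144645.96 + 1963.07 + duty 24600.21 = 171209.24
Supplier B (EXW):
CIF value = EXW price + inland to port + export clearance + origin terminal + freight + insurance = 144647.21 + 1612.27 + 110.97 + 148.59 + 8915.89 + 61.15 = 155496.08
Import duty = 155496.08 × 17% = 26434.33
Buyer bears (B): 1612.27 + 110.97 + 148.59 + 8915.89 + 61.15 + 415.80 + 506.88 + 979.24 = 12750.79
Landed cost (B) = invoice 144647.21 + 12750.79 + duty 26434.33 = 183832.33
Difference = |171209.24 − 183832.33| = 12623.09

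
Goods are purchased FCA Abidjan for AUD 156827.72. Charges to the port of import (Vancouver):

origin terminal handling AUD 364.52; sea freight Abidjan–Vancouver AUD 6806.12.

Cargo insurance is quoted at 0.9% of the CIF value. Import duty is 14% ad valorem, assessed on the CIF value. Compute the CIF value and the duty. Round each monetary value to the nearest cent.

Let C be the CIF value. C = FCA price + pre-shipment costs + freight + 0.9% × C
C − 0.9% × C = 156827.72 + 364.52 + 6806.12
0.991 × C = 163998.36
C = 163998.36 / 0.991 = 165487.75
Insurance premium = 0.9% × 165487.75 = 1489.39
Import duty = 165487.75 × 14% = 23168.29

CIF value: AUD 165487.75; import duty: AUD 23168.29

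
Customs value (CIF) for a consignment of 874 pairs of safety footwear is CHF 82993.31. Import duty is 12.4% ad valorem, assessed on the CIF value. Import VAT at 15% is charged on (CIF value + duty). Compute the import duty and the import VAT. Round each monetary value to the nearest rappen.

Import duty = 82993.31 × 12.4% = 10291.17
VAT base = CIF + duty = 82993.31 + 10291.17 = 93284.48
Import VAT = 93284.48 × 15% = 13992.67

Import duty: CHF 10291.17; import VAT: CHF 13992.67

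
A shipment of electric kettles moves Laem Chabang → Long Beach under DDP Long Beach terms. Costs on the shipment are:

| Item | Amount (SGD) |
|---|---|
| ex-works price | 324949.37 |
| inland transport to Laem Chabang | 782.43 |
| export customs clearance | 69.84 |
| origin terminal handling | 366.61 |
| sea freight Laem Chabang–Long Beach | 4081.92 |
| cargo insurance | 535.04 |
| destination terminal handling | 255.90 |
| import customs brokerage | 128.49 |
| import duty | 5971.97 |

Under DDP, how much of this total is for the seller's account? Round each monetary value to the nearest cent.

Seller's account: SGD 337141.57

DDP: the seller bears all costs including import duty.
Seller's account: goods 324949.37 + inland to port 782.43 + export clearance 69.84 + origin terminal 366.61 + freight 4081.92 + insurance 535.04 + destination terminal 255.90 + brokerage 128.49 + duty 5971.97 = 337141.57
Buyer's account: 0.00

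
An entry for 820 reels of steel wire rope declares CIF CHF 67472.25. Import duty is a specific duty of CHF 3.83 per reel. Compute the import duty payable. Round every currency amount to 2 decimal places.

Import duty: CHF 3140.60

Import duty = 820 × 3.83 = 3140.60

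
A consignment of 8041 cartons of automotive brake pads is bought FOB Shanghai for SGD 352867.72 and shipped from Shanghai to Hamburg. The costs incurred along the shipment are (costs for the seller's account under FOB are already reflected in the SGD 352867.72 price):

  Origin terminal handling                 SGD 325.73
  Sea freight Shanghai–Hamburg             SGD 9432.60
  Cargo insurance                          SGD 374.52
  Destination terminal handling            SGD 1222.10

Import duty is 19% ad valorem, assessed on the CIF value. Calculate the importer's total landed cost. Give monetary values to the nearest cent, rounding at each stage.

FOB: the seller bears costs until goods are on board at the origin port; the buyer bears freight, insurance and all costs thereafter.
Already in the invoice (seller's account under FOB): origin terminal — exclude.
CIF value = FOB price + freight + insurance = 352867.72 + 9432.60 + 374.52 = 362674.84
Import duty = 362674.84 × 19% = 68908.22
Buyer bears: freight 9432.60 + insurance 374.52 + destination terminal 1222.10 + duty 68908.22 = 79937.44
Landed cost = invoice 352867.72 + 79937.44 = 432805.16

Total landed cost: SGD 432805.16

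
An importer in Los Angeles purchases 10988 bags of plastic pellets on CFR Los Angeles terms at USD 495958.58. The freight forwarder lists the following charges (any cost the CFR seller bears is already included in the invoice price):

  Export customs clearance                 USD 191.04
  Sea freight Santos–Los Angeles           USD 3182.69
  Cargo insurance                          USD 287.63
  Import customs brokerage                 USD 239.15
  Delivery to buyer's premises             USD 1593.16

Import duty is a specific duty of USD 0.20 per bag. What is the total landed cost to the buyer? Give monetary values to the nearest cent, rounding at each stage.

CFR: the seller pays costs through ocean freight to the destination port, but not insurance.
Already in the invoice (seller's account under CFR): export clearance, freight — exclude.
CIF value = CFR price + insurance = 495958.58 + 287.63 = 496246.21
Import duty = 10988 × 0.20 = 2197.60
Buyer bears: insurance 287.63 + brokerage 239.15 + delivery 1593.16 + duty 2197.60 = 4317.54
Landed cost = invoice 495958.58 + 4317.54 = 500276.12

Total landed cost: USD 500276.12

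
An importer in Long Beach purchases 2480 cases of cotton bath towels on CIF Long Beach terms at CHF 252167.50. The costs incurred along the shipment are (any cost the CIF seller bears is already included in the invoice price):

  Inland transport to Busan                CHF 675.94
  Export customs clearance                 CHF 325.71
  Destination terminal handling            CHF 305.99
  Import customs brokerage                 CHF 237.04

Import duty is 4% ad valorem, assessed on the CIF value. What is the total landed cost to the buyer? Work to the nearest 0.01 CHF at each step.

Total landed cost: CHF 262797.23

CIF: the seller pays costs through ocean freight and marine insurance to the destination port.
Already in the invoice (seller's account under CIF): inland to port, export clearance — exclude.
The CIF price already equals the CIF value: 252167.50
Import duty = 252167.50 × 4% = 10086.70
Buyer bears: destination terminal 305.99 + brokerage 237.04 + duty 10086.70 = 10629.73
Landed cost = invoice 252167.50 + 10629.73 = 262797.23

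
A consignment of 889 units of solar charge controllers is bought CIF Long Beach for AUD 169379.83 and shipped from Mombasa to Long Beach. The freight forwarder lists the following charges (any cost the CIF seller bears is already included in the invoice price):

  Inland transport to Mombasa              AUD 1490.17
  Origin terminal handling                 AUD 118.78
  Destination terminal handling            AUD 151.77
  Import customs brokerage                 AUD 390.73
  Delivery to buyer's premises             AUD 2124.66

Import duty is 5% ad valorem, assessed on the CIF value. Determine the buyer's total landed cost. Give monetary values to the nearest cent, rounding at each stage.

CIF: the seller pays costs through ocean freight and marine insurance to the destination port.
Already in the invoice (seller's account under CIF): inland to port, origin terminal — exclude.
The CIF price already equals the CIF value: 169379.83
Import duty = 169379.83 × 5% = 8468.99
Buyer bears: destination terminal 151.77 + brokerage 390.73 + delivery 2124.66 + duty 8468.99 = 11136.15
Landed cost = invoice 169379.83 + 11136.15 = 180515.98

Total landed cost: AUD 180515.98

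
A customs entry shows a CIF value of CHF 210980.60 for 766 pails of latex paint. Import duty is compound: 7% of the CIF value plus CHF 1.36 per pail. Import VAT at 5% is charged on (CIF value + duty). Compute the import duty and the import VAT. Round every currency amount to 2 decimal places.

Import duty: CHF 15810.40; import VAT: CHF 11339.55

Ad valorem component: 210980.60 × 7% = 14768.64
Specific component: 766 × 1.36 = 1041.76
Import duty = 14768.64 + 1041.76 = 15810.40
VAT base = CIF + duty = 210980.60 + 15810.40 = 226791.00
Import VAT = 226791.00 × 5% = 11339.55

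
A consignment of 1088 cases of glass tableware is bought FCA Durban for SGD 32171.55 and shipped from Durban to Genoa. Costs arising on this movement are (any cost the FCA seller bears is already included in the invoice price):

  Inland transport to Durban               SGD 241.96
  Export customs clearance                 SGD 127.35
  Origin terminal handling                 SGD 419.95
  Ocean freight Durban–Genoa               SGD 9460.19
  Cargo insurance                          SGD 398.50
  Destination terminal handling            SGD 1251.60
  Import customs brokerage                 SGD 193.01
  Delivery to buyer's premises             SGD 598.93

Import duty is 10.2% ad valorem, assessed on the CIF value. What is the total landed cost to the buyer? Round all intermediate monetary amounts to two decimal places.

FCA: the seller delivers export-cleared goods to the carrier; the buyer bears costs from that point.
Already in the invoice (seller's account under FCA): inland to port, export clearance — exclude.
CIF value = FCA price + origin terminal + freight + insurance = 32171.55 + 419.95 + 9460.19 + 398.50 = 42450.19
Import duty = 42450.19 × 10.2% = 4329.92
Buyer bears: origin terminal 419.95 + freight 9460.19 + insurance 398.50 + destination terminal 1251.60 + brokerage 193.01 + delivery 598.93 + duty 4329.92 = 16652.10
Landed cost = invoice 32171.55 + 16652.10 = 48823.65

Total landed cost: SGD 48823.65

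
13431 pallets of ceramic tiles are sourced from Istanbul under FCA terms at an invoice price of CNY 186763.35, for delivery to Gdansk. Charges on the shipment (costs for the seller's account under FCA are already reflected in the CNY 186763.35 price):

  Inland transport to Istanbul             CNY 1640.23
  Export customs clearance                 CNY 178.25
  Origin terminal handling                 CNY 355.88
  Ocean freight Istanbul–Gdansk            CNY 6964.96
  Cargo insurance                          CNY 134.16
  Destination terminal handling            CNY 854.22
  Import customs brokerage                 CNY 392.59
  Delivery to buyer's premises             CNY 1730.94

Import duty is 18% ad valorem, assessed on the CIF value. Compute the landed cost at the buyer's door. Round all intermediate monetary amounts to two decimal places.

FCA: the seller delivers export-cleared goods to the carrier; the buyer bears costs from that point.
Already in the invoice (seller's account under FCA): inland to port, export clearance — exclude.
CIF value = FCA price + origin terminal + freight + insurance = 186763.35 + 355.88 + 6964.96 + 134.16 = 194218.35
Import duty = 194218.35 × 18% = 34959.30
Buyer bears: origin terminal 355.88 + freight 6964.96 + insurance 134.16 + destination terminal 854.22 + brokerage 392.59 + delivery 1730.94 + duty 34959.30 = 45392.05
Landed cost = invoice 186763.35 + 45392.05 = 232155.40

Total landed cost: CNY 232155.40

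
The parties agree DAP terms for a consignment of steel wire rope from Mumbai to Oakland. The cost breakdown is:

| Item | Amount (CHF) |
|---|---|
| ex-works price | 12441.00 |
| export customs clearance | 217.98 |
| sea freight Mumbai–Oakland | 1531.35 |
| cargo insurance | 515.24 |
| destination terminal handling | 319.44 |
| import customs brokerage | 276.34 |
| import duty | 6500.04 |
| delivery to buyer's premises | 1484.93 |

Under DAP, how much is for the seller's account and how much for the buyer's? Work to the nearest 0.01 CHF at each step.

Seller: CHF 16509.94; buyer: CHF 6776.38

DAP: the seller bears all costs to the named destination except import duty and clearance.
Seller's account: goods 12441.00 + export clearance 217.98 + freight 1531.35 + insurance 515.24 + destination terminal 319.44 + delivery 1484.93 = 16509.94
Buyer's account: brokerage 276.34 + duty 6500.04 = 6776.38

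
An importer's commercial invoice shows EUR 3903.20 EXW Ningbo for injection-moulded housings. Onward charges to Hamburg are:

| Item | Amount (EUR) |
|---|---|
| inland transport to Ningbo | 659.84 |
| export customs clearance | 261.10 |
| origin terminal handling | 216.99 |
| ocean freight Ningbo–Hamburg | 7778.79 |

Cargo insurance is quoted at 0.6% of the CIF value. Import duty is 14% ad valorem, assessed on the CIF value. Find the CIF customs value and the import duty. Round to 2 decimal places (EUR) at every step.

Let C be the CIF value. C = EXW price + pre-shipment costs + freight + 0.6% × C
C − 0.6% × C = 3903.20 + 659.84 + 261.10 + 216.99 + 7778.79
0.994 × C = 12819.92
C = 12819.92 / 0.994 = 12897.30
Insurance premium = 0.6% × 12897.30 = 77.38
Import duty = 12897.30 × 14% = 1805.62

CIF value: EUR 12897.30; import duty: EUR 1805.62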